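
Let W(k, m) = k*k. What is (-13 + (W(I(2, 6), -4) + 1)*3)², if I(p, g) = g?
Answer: 9604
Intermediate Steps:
W(k, m) = k²
(-13 + (W(I(2, 6), -4) + 1)*3)² = (-13 + (6² + 1)*3)² = (-13 + (36 + 1)*3)² = (-13 + 37*3)² = (-13 + 111)² = 98² = 9604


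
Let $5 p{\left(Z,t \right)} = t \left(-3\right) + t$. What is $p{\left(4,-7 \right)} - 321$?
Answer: $- \frac{1591}{5} \approx -318.2$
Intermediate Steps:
$p{\left(Z,t \right)} = - \frac{2 t}{5}$ ($p{\left(Z,t \right)} = \frac{t \left(-3\right) + t}{5} = \frac{- 3 t + t}{5} = \frac{\left(-2\right) t}{5} = - \frac{2 t}{5}$)
$p{\left(4,-7 \right)} - 321 = \left(- \frac{2}{5}\right) \left(-7\right) - 321 = \frac{14}{5} - 321 = - \frac{1591}{5}$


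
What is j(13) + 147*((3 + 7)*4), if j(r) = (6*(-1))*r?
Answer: 5802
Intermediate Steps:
j(r) = -6*r
j(13) + 147*((3 + 7)*4) = -6*13 + 147*((3 + 7)*4) = -78 + 147*(10*4) = -78 + 147*40 = -78 + 5880 = 5802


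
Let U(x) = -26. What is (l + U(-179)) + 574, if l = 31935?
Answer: 32483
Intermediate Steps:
(l + U(-179)) + 574 = (31935 - 26) + 574 = 31909 + 574 = 32483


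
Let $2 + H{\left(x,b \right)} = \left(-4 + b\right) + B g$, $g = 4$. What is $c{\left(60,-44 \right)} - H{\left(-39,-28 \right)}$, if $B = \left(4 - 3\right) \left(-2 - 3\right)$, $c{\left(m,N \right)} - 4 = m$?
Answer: $118$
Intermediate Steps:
$c{\left(m,N \right)} = 4 + m$
$B = -5$ ($B = 1 \left(-5\right) = -5$)
$H{\left(x,b \right)} = -26 + b$ ($H{\left(x,b \right)} = -2 + \left(\left(-4 + b\right) - 20\right) = -2 + \left(-24 + b\right) = -26 + b$)
$c{\left(60,-44 \right)} - H{\left(-39,-28 \right)} = \left(4 + 60\right) - \left(-26 - 28\right) = 64 - -54 = 64 + 54 = 118$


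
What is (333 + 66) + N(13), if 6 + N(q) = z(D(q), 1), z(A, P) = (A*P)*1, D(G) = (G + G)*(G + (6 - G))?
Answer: 549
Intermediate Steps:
D(G) = 12*G (D(G) = (2*G)*6 = 12*G)
z(A, P) = A*P
N(q) = -6 + 12*q (N(q) = -6 + (12*q)*1 = -6 + 12*q)
(333 + 66) + N(13) = (333 + 66) + (-6 + 12*13) = 399 + (-6 + 156) = 399 + 150 = 549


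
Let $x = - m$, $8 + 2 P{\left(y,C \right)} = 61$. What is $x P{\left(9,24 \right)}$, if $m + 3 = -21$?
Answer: $636$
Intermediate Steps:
$m = -24$ ($m = -3 - 21 = -24$)
$P{\left(y,C \right)} = \frac{53}{2}$ ($P{\left(y,C \right)} = -4 + \frac{1}{2} \cdot 61 = -4 + \frac{61}{2} = \frac{53}{2}$)
$x = 24$ ($x = \left(-1\right) \left(-24\right) = 24$)
$x P{\left(9,24 \right)} = 24 \cdot \frac{53}{2} = 636$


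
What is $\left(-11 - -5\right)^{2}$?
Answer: $36$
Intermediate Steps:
$\left(-11 - -5\right)^{2} = \left(-11 + 5\right)^{2} = \left(-6\right)^{2} = 36$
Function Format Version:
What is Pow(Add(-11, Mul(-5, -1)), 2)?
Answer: 36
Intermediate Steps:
Pow(Add(-11, Mul(-5, -1)), 2) = Pow(Add(-11, 5), 2) = Pow(-6, 2) = 36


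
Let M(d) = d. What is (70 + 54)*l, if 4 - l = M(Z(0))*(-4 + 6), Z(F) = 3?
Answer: -248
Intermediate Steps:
l = -2 (l = 4 - 3*(-4 + 6) = 4 - 3*2 = 4 - 1*6 = 4 - 6 = -2)
(70 + 54)*l = (70 + 54)*(-2) = 124*(-2) = -248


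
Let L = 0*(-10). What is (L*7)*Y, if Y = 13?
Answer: 0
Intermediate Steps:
L = 0
(L*7)*Y = (0*7)*13 = 0*13 = 0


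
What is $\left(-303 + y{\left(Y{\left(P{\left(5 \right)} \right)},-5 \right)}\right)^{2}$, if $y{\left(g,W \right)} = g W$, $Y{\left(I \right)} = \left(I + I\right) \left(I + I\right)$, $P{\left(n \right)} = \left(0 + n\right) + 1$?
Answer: $1046529$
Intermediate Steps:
$P{\left(n \right)} = 1 + n$ ($P{\left(n \right)} = n + 1 = 1 + n$)
$Y{\left(I \right)} = 4 I^{2}$ ($Y{\left(I \right)} = 2 I 2 I = 4 I^{2}$)
$y{\left(g,W \right)} = W g$
$\left(-303 + y{\left(Y{\left(P{\left(5 \right)} \right)},-5 \right)}\right)^{2} = \left(-303 - 5 \cdot 4 \left(1 + 5\right)^{2}\right)^{2} = \left(-303 - 5 \cdot 4 \cdot 6^{2}\right)^{2} = \left(-303 - 5 \cdot 4 \cdot 36\right)^{2} = \left(-303 - 720\right)^{2} = \left(-1023\right)^{2} = 1046529$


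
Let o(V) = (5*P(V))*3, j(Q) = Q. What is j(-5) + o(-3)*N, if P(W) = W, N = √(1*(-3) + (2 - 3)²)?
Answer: -5 - 45*I*√2 ≈ -5.0 - 63.64*I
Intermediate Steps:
N = I*√2 (N = √(-3 + (-1)²) = √(-3 + 1) = √(-2) = I*√2 ≈ 1.4142*I)
o(V) = 15*V (o(V) = (5*V)*3 = 15*V)
j(-5) + o(-3)*N = -5 + (15*(-3))*(I*√2) = -5 - 45*I*√2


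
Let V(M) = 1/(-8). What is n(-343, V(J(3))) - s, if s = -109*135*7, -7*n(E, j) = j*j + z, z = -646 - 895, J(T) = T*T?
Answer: 6606409/64 ≈ 1.0323e+5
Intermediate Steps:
J(T) = T²
V(M) = -⅛
z = -1541
n(E, j) = 1541/7 - j²/7 (n(E, j) = -(j*j - 1541)/7 = -(j² - 1541)/7 = -(-1541 + j²)/7 = 1541/7 - j²/7)
s = -103005 (s = -14715*7 = -103005)
n(-343, V(J(3))) - s = (1541/7 - (-⅛)²/7) - 1*(-103005) = (1541/7 - ⅐*1/64) + 103005 = (1541/7 - 1/448) + 103005 = 14089/64 + 103005 = 6606409/64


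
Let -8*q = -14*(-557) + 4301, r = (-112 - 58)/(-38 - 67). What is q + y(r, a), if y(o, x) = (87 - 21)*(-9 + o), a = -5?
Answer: -111973/56 ≈ -1999.5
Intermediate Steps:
r = 34/21 (r = -170/(-105) = -170*(-1/105) = 34/21 ≈ 1.6190)
y(o, x) = -594 + 66*o (y(o, x) = 66*(-9 + o) = -594 + 66*o)
q = -12099/8 (q = -(-14*(-557) + 4301)/8 = -(7798 + 4301)/8 = -⅛*12099 = -12099/8 ≈ -1512.4)
q + y(r, a) = -12099/8 + (-594 + 66*(34/21)) = -12099/8 + (-594 + 748/7) = -12099/8 - 3410/7 = -111973/56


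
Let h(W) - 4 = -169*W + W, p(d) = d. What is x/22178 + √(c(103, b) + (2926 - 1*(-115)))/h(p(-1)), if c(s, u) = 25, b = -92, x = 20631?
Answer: 1587/1706 + √3066/172 ≈ 1.2522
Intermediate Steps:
h(W) = 4 - 168*W (h(W) = 4 + (-169*W + W) = 4 - 168*W)
x/22178 + √(c(103, b) + (2926 - 1*(-115)))/h(p(-1)) = 20631/22178 + √(25 + (2926 - 1*(-115)))/(4 - 168*(-1)) = 20631*(1/22178) + √(25 + (2926 + 115))/(4 + 168) = 1587/1706 + √(25 + 3041)/172 = 1587/1706 + √3066*(1/172) = 1587/1706 + √3066/172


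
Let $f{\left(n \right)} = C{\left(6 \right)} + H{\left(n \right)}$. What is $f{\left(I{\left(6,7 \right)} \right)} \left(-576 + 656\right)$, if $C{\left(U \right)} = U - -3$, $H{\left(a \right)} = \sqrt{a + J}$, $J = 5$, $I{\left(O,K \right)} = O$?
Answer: $720 + 80 \sqrt{11} \approx 985.33$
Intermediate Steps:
$H{\left(a \right)} = \sqrt{5 + a}$ ($H{\left(a \right)} = \sqrt{a + 5} = \sqrt{5 + a}$)
$C{\left(U \right)} = 3 + U$ ($C{\left(U \right)} = U + 3 = 3 + U$)
$f{\left(n \right)} = 9 + \sqrt{5 + n}$ ($f{\left(n \right)} = \left(3 + 6\right) + \sqrt{5 + n} = 9 + \sqrt{5 + n}$)
$f{\left(I{\left(6,7 \right)} \right)} \left(-576 + 656\right) = \left(9 + \sqrt{5 + 6}\right) \left(-576 + 656\right) = \left(9 + \sqrt{11}\right) 80 = 720 + 80 \sqrt{11}$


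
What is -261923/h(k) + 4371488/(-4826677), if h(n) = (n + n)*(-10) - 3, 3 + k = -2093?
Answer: -1447457382367/202319819809 ≈ -7.1543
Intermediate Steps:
k = -2096 (k = -3 - 2093 = -2096)
h(n) = -3 - 20*n (h(n) = (2*n)*(-10) - 3 = -20*n - 3 = -3 - 20*n)
-261923/h(k) + 4371488/(-4826677) = -261923/(-3 - 20*(-2096)) + 4371488/(-4826677) = -261923/(-3 + 41920) + 4371488*(-1/4826677) = -261923/41917 - 4371488/4826677 = -1447457382367/202319819809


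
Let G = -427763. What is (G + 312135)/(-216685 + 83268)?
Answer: 115628/133417 ≈ 0.86667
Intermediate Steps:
(G + 312135)/(-216685 + 83268) = (-427763 + 312135)/(-216685 + 83268) = -115628/(-133417) = -115628*(-1/133417) = 115628/133417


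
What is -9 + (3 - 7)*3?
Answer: -21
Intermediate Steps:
-9 + (3 - 7)*3 = -9 - 4*3 = -9 - 12 = -21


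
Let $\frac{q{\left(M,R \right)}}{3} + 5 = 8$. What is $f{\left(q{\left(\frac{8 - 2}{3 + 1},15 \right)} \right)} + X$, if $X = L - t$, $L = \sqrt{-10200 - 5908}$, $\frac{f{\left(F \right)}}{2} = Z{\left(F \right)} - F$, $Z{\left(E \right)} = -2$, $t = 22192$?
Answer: $-22214 + 2 i \sqrt{4027} \approx -22214.0 + 126.92 i$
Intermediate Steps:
$q{\left(M,R \right)} = 9$ ($q{\left(M,R \right)} = -15 + 3 \cdot 8 = -15 + 24 = 9$)
$f{\left(F \right)} = -4 - 2 F$ ($f{\left(F \right)} = 2 \left(-2 - F\right) = -4 - 2 F$)
$L = 2 i \sqrt{4027}$ ($L = \sqrt{-16108} = 2 i \sqrt{4027} \approx 126.92 i$)
$X = -22192 + 2 i \sqrt{4027}$ ($X = 2 i \sqrt{4027} - 22192 = -22192 + 2 i \sqrt{4027} \approx -22192.0 + 126.92 i$)
$f{\left(q{\left(\frac{8 - 2}{3 + 1},15 \right)} \right)} + X = \left(-4 - 18\right) - \left(22192 - 2 i \sqrt{4027}\right) = -22 - \left(22192 - 2 i \sqrt{4027}\right) = -22214 + 2 i \sqrt{4027}$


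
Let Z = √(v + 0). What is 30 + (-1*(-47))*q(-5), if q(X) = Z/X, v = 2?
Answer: 30 - 47*√2/5 ≈ 16.706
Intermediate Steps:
Z = √2 (Z = √(2 + 0) = √2 ≈ 1.4142)
q(X) = √2/X
30 + (-1*(-47))*q(-5) = 30 + (-1*(-47))*(√2/(-5)) = 30 + 47*(√2*(-⅕)) = 30 + 47*(-√2/5) = 30 - 47*√2/5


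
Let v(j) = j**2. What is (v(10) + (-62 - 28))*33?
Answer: 330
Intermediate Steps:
(v(10) + (-62 - 28))*33 = (10**2 + (-62 - 28))*33 = (100 - 90)*33 = 10*33 = 330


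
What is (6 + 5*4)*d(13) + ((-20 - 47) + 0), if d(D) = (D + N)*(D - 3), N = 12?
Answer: 6433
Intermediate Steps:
d(D) = (-3 + D)*(12 + D) (d(D) = (D + 12)*(D - 3) = (12 + D)*(-3 + D) = (-3 + D)*(12 + D))
(6 + 5*4)*d(13) + ((-20 - 47) + 0) = (6 + 5*4)*(-36 + 13**2 + 9*13) + ((-20 - 47) + 0) = (6 + 20)*(-36 + 169 + 117) + (-67 + 0) = 26*250 - 67 = 6500 - 67 = 6433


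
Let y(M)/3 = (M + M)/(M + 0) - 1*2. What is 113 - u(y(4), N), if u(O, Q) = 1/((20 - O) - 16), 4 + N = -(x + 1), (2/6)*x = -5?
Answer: 451/4 ≈ 112.75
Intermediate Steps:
x = -15 (x = 3*(-5) = -15)
y(M) = 0 (y(M) = 3*((M + M)/(M + 0) - 1*2) = 3*((2*M)/M - 2) = 3*(2 - 2) = 3*0 = 0)
N = 10 (N = -4 - (-15 + 1) = -4 - 1*(-14) = -4 + 14 = 10)
u(O, Q) = 1/(4 - O)
113 - u(y(4), N) = 113 - (-1)/(-4 + 0) = 113 - (-1)/(-4) = 113 - (-1)*(-1)/4 = 113 - 1*1/4 = 113 - 1/4 = 451/4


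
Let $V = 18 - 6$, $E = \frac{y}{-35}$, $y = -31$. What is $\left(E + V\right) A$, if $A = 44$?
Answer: $\frac{19844}{35} \approx 566.97$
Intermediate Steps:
$E = \frac{31}{35}$ ($E = - \frac{31}{-35} = \left(-31\right) \left(- \frac{1}{35}\right) = \frac{31}{35} \approx 0.88571$)
$V = 12$ ($V = 18 - 6 = 12$)
$\left(E + V\right) A = \left(\frac{31}{35} + 12\right) 44 = \frac{451}{35} \cdot 44 = \frac{19844}{35}$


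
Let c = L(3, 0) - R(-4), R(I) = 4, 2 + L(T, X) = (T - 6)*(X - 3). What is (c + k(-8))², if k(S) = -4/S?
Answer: 49/4 ≈ 12.250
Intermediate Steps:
L(T, X) = -2 + (-6 + T)*(-3 + X) (L(T, X) = -2 + (T - 6)*(X - 3) = -2 + (-6 + T)*(-3 + X))
c = 3 (c = (16 - 6*0 - 3*3 + 3*0) - 1*4 = (16 + 0 - 9 + 0) - 4 = 7 - 4 = 3)
(c + k(-8))² = (3 - 4/(-8))² = (3 - 4*(-⅛))² = (3 + ½)² = (7/2)² = 49/4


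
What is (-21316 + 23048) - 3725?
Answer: -1993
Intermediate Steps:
(-21316 + 23048) - 3725 = 1732 - 3725 = -1993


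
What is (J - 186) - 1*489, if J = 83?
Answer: -592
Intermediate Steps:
(J - 186) - 1*489 = (83 - 186) - 1*489 = -103 - 489 = -592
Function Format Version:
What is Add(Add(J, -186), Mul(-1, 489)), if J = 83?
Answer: -592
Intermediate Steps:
Add(Add(J, -186), Mul(-1, 489)) = Add(Add(83, -186), Mul(-1, 489)) = Add(-103, -489) = -592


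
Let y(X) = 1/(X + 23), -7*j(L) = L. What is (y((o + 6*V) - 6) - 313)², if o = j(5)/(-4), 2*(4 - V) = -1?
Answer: 149887445409/1530169 ≈ 97955.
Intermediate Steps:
V = 9/2 (V = 4 - ½*(-1) = 4 + ½ = 9/2 ≈ 4.5000)
j(L) = -L/7
o = 5/28 (o = -⅐*5/(-4) = -5/7*(-¼) = 5/28 ≈ 0.17857)
y(X) = 1/(23 + X)
(y((o + 6*V) - 6) - 313)² = (1/(23 + ((5/28 + 6*(9/2)) - 6)) - 313)² = (1/(23 + ((5/28 + 27) - 6)) - 313)² = (1/(23 + (761/28 - 6)) - 313)² = (1/(23 + 593/28) - 313)² = (1/(1237/28) - 313)² = (28/1237 - 313)² = (-387153/1237)² = 149887445409/1530169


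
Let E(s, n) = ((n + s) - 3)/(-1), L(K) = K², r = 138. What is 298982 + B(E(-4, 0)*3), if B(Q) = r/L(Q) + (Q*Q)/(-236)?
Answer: 10372229573/34692 ≈ 2.9898e+5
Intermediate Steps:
E(s, n) = 3 - n - s (E(s, n) = (-3 + n + s)*(-1) = 3 - n - s)
B(Q) = 138/Q² - Q²/236 (B(Q) = 138/(Q²) + (Q*Q)/(-236) = 138/Q² + Q²*(-1/236) = 138/Q² - Q²/236)
298982 + B(E(-4, 0)*3) = 298982 + (32568 - ((3 - 1*0 - 1*(-4))*3)⁴)/(236*((3 - 1*0 - 1*(-4))*3)²) = 298982 + (32568 - ((3 + 0 + 4)*3)⁴)/(236*((3 + 0 + 4)*3)²) = 298982 + (32568 - (7*3)⁴)/(236*(7*3)²) = 298982 + (1/236)*(32568 - 1*21⁴)/21² = 298982 + (1/236)*(1/441)*(32568 - 1*194481) = 298982 + (1/236)*(1/441)*(32568 - 194481) = 298982 + (1/236)*(1/441)*(-161913) = 298982 - 53971/34692 = 10372229573/34692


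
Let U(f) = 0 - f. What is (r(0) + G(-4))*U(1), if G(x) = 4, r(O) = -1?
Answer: -3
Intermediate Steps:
U(f) = -f
(r(0) + G(-4))*U(1) = (-1 + 4)*(-1*1) = 3*(-1) = -3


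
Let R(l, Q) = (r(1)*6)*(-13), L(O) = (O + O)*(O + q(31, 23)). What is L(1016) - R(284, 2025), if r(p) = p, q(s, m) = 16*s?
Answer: 3072462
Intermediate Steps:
L(O) = 2*O*(496 + O) (L(O) = (O + O)*(O + 16*31) = (2*O)*(O + 496) = (2*O)*(496 + O) = 2*O*(496 + O))
R(l, Q) = -78 (R(l, Q) = (1*6)*(-13) = 6*(-13) = -78)
L(1016) - R(284, 2025) = 2*1016*(496 + 1016) - 1*(-78) = 2*1016*1512 + 78 = 3072384 + 78 = 3072462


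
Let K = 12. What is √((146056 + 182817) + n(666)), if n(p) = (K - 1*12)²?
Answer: √328873 ≈ 573.47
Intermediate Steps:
n(p) = 0 (n(p) = (12 - 1*12)² = (12 - 12)² = 0² = 0)
√((146056 + 182817) + n(666)) = √((146056 + 182817) + 0) = √(328873 + 0) = √328873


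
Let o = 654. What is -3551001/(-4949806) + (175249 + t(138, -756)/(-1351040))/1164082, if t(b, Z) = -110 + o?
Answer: 105573324349978009/121635399237422120 ≈ 0.86795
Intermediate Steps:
t(b, Z) = 544 (t(b, Z) = -110 + 654 = 544)
-3551001/(-4949806) + (175249 + t(138, -756)/(-1351040))/1164082 = -3551001/(-4949806) + (175249 + 544/(-1351040))/1164082 = -3551001*(-1/4949806) + (175249 + 544*(-1/1351040))*(1/1164082) = 3551001/4949806 + (175249 - 17/42220)*(1/1164082) = 3551001/4949806 + (7399012763/42220)*(1/1164082) = 3551001/4949806 + 7399012763/49147542040 = 105573324349978009/121635399237422120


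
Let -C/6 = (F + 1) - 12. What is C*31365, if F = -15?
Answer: 4892940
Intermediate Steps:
C = 156 (C = -6*((-15 + 1) - 12) = -6*(-14 - 12) = -6*(-26) = 156)
C*31365 = 156*31365 = 4892940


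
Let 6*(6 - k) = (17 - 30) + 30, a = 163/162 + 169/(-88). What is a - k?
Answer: -29089/7128 ≈ -4.0809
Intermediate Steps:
a = -6517/7128 (a = 163*(1/162) + 169*(-1/88) = 163/162 - 169/88 = -6517/7128 ≈ -0.91428)
k = 19/6 (k = 6 - ((17 - 30) + 30)/6 = 6 - (-13 + 30)/6 = 6 - 1/6*17 = 6 - 17/6 = 19/6 ≈ 3.1667)
a - k = -6517/7128 - 1*19/6 = -6517/7128 - 19/6 = -29089/7128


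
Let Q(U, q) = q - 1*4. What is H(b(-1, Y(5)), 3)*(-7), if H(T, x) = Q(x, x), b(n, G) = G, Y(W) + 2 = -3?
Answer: 7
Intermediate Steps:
Y(W) = -5 (Y(W) = -2 - 3 = -5)
Q(U, q) = -4 + q (Q(U, q) = q - 4 = -4 + q)
H(T, x) = -4 + x
H(b(-1, Y(5)), 3)*(-7) = (-4 + 3)*(-7) = -1*(-7) = 7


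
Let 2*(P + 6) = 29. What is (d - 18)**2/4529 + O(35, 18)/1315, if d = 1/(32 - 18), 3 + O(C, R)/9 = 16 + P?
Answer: 254613169/1167304460 ≈ 0.21812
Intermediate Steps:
P = 17/2 (P = -6 + (1/2)*29 = -6 + 29/2 = 17/2 ≈ 8.5000)
O(C, R) = 387/2 (O(C, R) = -27 + 9*(16 + 17/2) = -27 + 9*(49/2) = -27 + 441/2 = 387/2)
d = 1/14 ≈ 0.071429
(d - 18)**2/4529 + O(35, 18)/1315 = (1/14 - 18)**2/4529 + (387/2)/1315 = (-251/14)**2*(1/4529) + (387/2)*(1/1315) = (63001/196)*(1/4529) + 387/2630 = 63001/887684 + 387/2630 = 254613169/1167304460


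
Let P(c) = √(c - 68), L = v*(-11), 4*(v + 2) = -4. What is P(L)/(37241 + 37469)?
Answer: I*√35/74710 ≈ 7.9187e-5*I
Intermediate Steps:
v = -3 (v = -2 + (¼)*(-4) = -2 - 1 = -3)
L = 33 (L = -3*(-11) = 33)
P(c) = √(-68 + c)
P(L)/(37241 + 37469) = √(-68 + 33)/(37241 + 37469) = √(-35)/74710 = (I*√35)*(1/74710) = I*√35/74710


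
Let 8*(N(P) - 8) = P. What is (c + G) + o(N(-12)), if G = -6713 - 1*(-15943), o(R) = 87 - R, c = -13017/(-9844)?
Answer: 91665579/9844 ≈ 9311.8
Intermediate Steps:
c = 13017/9844 (c = -13017*(-1/9844) = 13017/9844 ≈ 1.3223)
N(P) = 8 + P/8
G = 9230 (G = -6713 + 15943 = 9230)
(c + G) + o(N(-12)) = (13017/9844 + 9230) + (87 - (8 + (⅛)*(-12))) = 90873137/9844 + (87 - (8 - 3/2)) = 90873137/9844 + (87 - 1*13/2) = 90873137/9844 + (87 - 13/2) = 90873137/9844 + 161/2 = 91665579/9844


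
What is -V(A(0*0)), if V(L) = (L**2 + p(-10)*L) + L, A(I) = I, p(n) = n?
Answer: 0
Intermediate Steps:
V(L) = L**2 - 9*L (V(L) = (L**2 - 10*L) + L = L**2 - 9*L)
-V(A(0*0)) = -0*0*(-9 + 0*0) = -0*(-9 + 0) = -0*(-9) = -1*0 = 0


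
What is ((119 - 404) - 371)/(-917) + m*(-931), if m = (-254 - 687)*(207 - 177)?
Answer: 24100713866/917 ≈ 2.6282e+7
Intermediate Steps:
m = -28230 (m = -941*30 = -28230)
((119 - 404) - 371)/(-917) + m*(-931) = ((119 - 404) - 371)/(-917) - 28230*(-931) = (-285 - 371)*(-1/917) + 26282130 = -656*(-1/917) + 26282130 = 656/917 + 26282130 = 24100713866/917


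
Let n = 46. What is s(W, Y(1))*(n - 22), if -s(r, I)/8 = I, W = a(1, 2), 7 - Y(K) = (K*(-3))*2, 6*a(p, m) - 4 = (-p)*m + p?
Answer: -2496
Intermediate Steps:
a(p, m) = 2/3 + p/6 - m*p/6 (a(p, m) = 2/3 + ((-p)*m + p)/6 = 2/3 + (-m*p + p)/6 = 2/3 + (p - m*p)/6 = 2/3 + (p/6 - m*p/6) = 2/3 + p/6 - m*p/6)
Y(K) = 7 + 6*K (Y(K) = 7 - K*(-3)*2 = 7 - (-3*K)*2 = 7 - (-6)*K = 7 + 6*K)
W = 1/2 (W = 2/3 + (1/6)*1 - 1/6*2*1 = 2/3 + 1/6 - 1/3 = 1/2 ≈ 0.50000)
s(r, I) = -8*I
s(W, Y(1))*(n - 22) = (-8*(7 + 6*1))*(46 - 22) = -8*(7 + 6)*24 = -8*13*24 = -104*24 = -2496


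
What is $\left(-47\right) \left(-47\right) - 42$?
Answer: $2167$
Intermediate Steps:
$\left(-47\right) \left(-47\right) - 42 = 2209 - 42 = 2167$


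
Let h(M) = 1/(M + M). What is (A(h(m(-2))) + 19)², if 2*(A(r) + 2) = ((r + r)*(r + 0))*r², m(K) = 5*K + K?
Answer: 31811777077249/110075314176 ≈ 289.00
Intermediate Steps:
m(K) = 6*K
h(M) = 1/(2*M)
A(r) = -2 + r⁴ (A(r) = -2 + (((r + r)*(r + 0))*r²)/2 = -2 + (((2*r)*r)*r²)/2 = -2 + ((2*r²)*r²)/2 = -2 + (2*r⁴)/2 = -2 + r⁴)
(A(h(m(-2))) + 19)² = ((-2 + (1/(2*((6*(-2)))))⁴) + 19)² = ((-2 + ((½)/(-12))⁴) + 19)² = ((-2 + ((½)*(-1/12))⁴) + 19)² = ((-2 + (-1/24)⁴) + 19)² = ((-2 + 1/331776) + 19)² = (-663551/331776 + 19)² = (5640193/331776)² = 31811777077249/110075314176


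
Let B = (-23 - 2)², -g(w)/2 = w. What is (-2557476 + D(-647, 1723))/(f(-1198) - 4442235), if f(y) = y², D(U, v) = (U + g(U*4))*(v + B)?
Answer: -260536/97001 ≈ -2.6859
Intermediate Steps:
g(w) = -2*w
B = 625 (B = (-25)² = 625)
D(U, v) = -7*U*(625 + v) (D(U, v) = (U - 2*U*4)*(v + 625) = (U - 8*U)*(625 + v) = (-7*U)*(625 + v) = -7*U*(625 + v))
(-2557476 + D(-647, 1723))/(f(-1198) - 4442235) = (-2557476 + 7*(-647)*(-625 - 1*1723))/((-1198)² - 4442235) = (-2557476 + 7*(-647)*(-625 - 1723))/(1435204 - 4442235) = (-2557476 + 7*(-647)*(-2348))/(-3007031) = (-2557476 + 10634092)*(-1/3007031) = 8076616*(-1/3007031) = -260536/97001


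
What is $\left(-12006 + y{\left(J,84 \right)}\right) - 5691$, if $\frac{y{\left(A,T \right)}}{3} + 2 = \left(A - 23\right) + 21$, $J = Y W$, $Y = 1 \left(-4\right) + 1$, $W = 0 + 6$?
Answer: $-17763$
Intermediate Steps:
$W = 6$
$Y = -3$ ($Y = -4 + 1 = -3$)
$J = -18$ ($J = \left(-3\right) 6 = -18$)
$y{\left(A,T \right)} = -12 + 3 A$ ($y{\left(A,T \right)} = -6 + 3 \left(\left(A - 23\right) + 21\right) = -6 + 3 \left(\left(-23 + A\right) + 21\right) = -6 + 3 \left(-2 + A\right) = -6 + \left(-6 + 3 A\right) = -12 + 3 A$)
$\left(-12006 + y{\left(J,84 \right)}\right) - 5691 = \left(-12006 + \left(-12 + 3 \left(-18\right)\right)\right) - 5691 = \left(-12006 - 66\right) - 5691 = -12072 - 5691 = -17763$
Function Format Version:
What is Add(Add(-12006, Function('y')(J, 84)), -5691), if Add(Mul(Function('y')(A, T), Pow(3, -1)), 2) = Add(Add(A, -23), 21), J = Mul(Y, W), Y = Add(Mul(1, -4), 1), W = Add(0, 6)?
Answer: -17763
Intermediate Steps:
W = 6
Y = -3 (Y = Add(-4, 1) = -3)
J = -18 (J = Mul(-3, 6) = -18)
Function('y')(A, T) = Add(-12, Mul(3, A)) (Function('y')(A, T) = Add(-6, Mul(3, Add(Add(A, -23), 21))) = Add(-6, Mul(3, Add(Add(-23, A), 21))) = Add(-6, Mul(3, Add(-2, A))) = Add(-6, Add(-6, Mul(3, A))) = Add(-12, Mul(3, A)))
Add(Add(-12006, Function('y')(J, 84)), -5691) = Add(Add(-12006, Add(-12, Mul(3, -18))), -5691) = Add(Add(-12006, Add(-12, -54)), -5691) = Add(Add(-12006, -66), -5691) = Add(-12072, -5691) = -17763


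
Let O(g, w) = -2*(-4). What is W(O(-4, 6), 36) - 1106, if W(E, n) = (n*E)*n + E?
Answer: 9270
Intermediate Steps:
O(g, w) = 8
W(E, n) = E + E*n² (W(E, n) = (E*n)*n + E = E*n² + E = E + E*n²)
W(O(-4, 6), 36) - 1106 = 8*(1 + 36²) - 1106 = 8*(1 + 1296) - 1106 = 8*1297 - 1106 = 10376 - 1106 = 9270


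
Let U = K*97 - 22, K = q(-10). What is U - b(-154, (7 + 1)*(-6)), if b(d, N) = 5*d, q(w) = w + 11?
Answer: 845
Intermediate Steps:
q(w) = 11 + w
K = 1 (K = 11 - 10 = 1)
U = 75 (U = 1*97 - 22 = 97 - 22 = 75)
U - b(-154, (7 + 1)*(-6)) = 75 - 5*(-154) = 75 - 1*(-770) = 75 + 770 = 845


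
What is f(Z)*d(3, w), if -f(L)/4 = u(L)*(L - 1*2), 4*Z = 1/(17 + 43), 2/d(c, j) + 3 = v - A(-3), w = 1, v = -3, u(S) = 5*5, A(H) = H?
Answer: -2395/18 ≈ -133.06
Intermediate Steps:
u(S) = 25
d(c, j) = -⅔ (d(c, j) = 2/(-3 + (-3 - 1*(-3))) = 2/(-3 + (-3 + 3)) = 2/(-3 + 0) = 2/(-3) = 2*(-⅓) = -⅔)
Z = 1/240 (Z = 1/(4*(17 + 43)) = (¼)/60 = (¼)*(1/60) = 1/240 ≈ 0.0041667)
f(L) = 200 - 100*L (f(L) = -100*(L - 1*2) = -100*(L - 2) = -100*(-2 + L) = -4*(-50 + 25*L) = 200 - 100*L)
f(Z)*d(3, w) = (200 - 100*1/240)*(-⅔) = (200 - 5/12)*(-⅔) = (2395/12)*(-⅔) = -2395/18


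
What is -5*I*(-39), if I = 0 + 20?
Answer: 3900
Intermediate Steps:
I = 20
-5*I*(-39) = -5*20*(-39) = -100*(-39) = 3900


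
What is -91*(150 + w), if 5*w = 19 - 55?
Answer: -64974/5 ≈ -12995.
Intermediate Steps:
w = -36/5 (w = (19 - 55)/5 = (⅕)*(-36) = -36/5 ≈ -7.2000)
-91*(150 + w) = -91*(150 - 36/5) = -91*714/5 = -64974/5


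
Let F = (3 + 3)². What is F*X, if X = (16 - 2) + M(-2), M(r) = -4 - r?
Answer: 432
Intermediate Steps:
F = 36 (F = 6² = 36)
X = 12 (X = (16 - 2) + (-4 - 1*(-2)) = 14 + (-4 + 2) = 14 - 2 = 12)
F*X = 36*12 = 432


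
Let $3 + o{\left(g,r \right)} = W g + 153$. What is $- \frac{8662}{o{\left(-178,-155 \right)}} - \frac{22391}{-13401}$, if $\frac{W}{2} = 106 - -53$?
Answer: $\frac{230023496}{126090009} \approx 1.8243$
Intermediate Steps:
$W = 318$ ($W = 2 \left(106 - -53\right) = 2 \left(106 + 53\right) = 2 \cdot 159 = 318$)
$o{\left(g,r \right)} = 150 + 318 g$ ($o{\left(g,r \right)} = -3 + \left(318 g + 153\right) = -3 + \left(153 + 318 g\right) = 150 + 318 g$)
$- \frac{8662}{o{\left(-178,-155 \right)}} - \frac{22391}{-13401} = - \frac{8662}{150 + 318 \left(-178\right)} - \frac{22391}{-13401} = - \frac{8662}{150 - 56604} - - \frac{22391}{13401} = - \frac{8662}{-56454} + \frac{22391}{13401} = \left(-8662\right) \left(- \frac{1}{56454}\right) + \frac{22391}{13401} = \frac{4331}{28227} + \frac{22391}{13401} = \frac{230023496}{126090009}$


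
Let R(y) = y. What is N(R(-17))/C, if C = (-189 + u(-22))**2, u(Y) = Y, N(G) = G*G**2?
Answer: -4913/44521 ≈ -0.11035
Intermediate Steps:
N(G) = G**3
C = 44521 (C = (-189 - 22)**2 = (-211)**2 = 44521)
N(R(-17))/C = (-17)**3/44521 = -4913*1/44521 = -4913/44521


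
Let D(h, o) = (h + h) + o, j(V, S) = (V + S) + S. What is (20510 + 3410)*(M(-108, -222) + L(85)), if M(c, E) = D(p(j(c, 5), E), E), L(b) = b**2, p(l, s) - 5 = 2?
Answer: 167846640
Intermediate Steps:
j(V, S) = V + 2*S (j(V, S) = (S + V) + S = V + 2*S)
p(l, s) = 7 (p(l, s) = 5 + 2 = 7)
D(h, o) = o + 2*h (D(h, o) = 2*h + o = o + 2*h)
M(c, E) = 14 + E (M(c, E) = E + 2*7 = E + 14 = 14 + E)
(20510 + 3410)*(M(-108, -222) + L(85)) = (20510 + 3410)*((14 - 222) + 85**2) = 23920*(-208 + 7225) = 23920*7017 = 167846640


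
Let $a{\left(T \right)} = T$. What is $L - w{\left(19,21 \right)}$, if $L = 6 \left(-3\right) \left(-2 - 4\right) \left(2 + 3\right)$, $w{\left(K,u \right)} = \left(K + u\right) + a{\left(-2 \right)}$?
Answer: $502$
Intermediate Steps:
$w{\left(K,u \right)} = -2 + K + u$ ($w{\left(K,u \right)} = \left(K + u\right) - 2 = -2 + K + u$)
$L = 540$ ($L = - 18 \left(\left(-6\right) 5\right) = \left(-18\right) \left(-30\right) = 540$)
$L - w{\left(19,21 \right)} = 540 - \left(-2 + 19 + 21\right) = 540 - 38 = 502$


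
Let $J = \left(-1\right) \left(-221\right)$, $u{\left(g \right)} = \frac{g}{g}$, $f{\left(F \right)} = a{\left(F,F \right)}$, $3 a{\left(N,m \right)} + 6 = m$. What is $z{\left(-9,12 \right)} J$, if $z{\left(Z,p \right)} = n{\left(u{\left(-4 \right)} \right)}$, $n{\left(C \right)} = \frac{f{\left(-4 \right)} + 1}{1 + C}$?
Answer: $- \frac{1547}{6} \approx -257.83$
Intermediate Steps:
$a{\left(N,m \right)} = -2 + \frac{m}{3}$
$f{\left(F \right)} = -2 + \frac{F}{3}$
$u{\left(g \right)} = 1$
$n{\left(C \right)} = - \frac{7}{3 \left(1 + C\right)}$ ($n{\left(C \right)} = \frac{\left(-2 + \frac{1}{3} \left(-4\right)\right) + 1}{1 + C} = \frac{\left(-2 - \frac{4}{3}\right) + 1}{1 + C} = \frac{- \frac{10}{3} + 1}{1 + C} = - \frac{7}{3 \left(1 + C\right)}$)
$z{\left(Z,p \right)} = - \frac{7}{6}$ ($z{\left(Z,p \right)} = - \frac{7}{3 + 3 \cdot 1} = - \frac{7}{3 + 3} = - \frac{7}{6}$)
$J = 221$
$z{\left(-9,12 \right)} J = \left(- \frac{7}{6}\right) 221 = - \frac{1547}{6}$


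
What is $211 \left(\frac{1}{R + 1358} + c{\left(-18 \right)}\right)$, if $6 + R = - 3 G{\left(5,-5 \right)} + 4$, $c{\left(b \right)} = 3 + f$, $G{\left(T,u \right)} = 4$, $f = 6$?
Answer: $\frac{2552467}{1344} \approx 1899.2$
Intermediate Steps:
$c{\left(b \right)} = 9$ ($c{\left(b \right)} = 3 + 6 = 9$)
$R = -14$ ($R = -6 + \left(\left(-3\right) 4 + 4\right) = -6 + \left(-12 + 4\right) = -6 - 8 = -14$)
$211 \left(\frac{1}{R + 1358} + c{\left(-18 \right)}\right) = 211 \left(\frac{1}{-14 + 1358} + 9\right) = 211 \left(\frac{1}{1344} + 9\right) = 211 \cdot \frac{12097}{1344} = \frac{2552467}{1344}$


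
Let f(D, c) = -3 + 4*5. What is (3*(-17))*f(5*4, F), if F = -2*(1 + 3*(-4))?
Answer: -867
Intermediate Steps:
F = 22 (F = -2*(1 - 12) = -2*(-11) = 22)
f(D, c) = 17 (f(D, c) = -3 + 20 = 17)
(3*(-17))*f(5*4, F) = (3*(-17))*17 = -51*17 = -867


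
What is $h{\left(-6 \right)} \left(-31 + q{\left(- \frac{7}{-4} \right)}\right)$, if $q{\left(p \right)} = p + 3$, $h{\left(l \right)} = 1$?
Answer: $- \frac{105}{4} \approx -26.25$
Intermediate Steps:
$q{\left(p \right)} = 3 + p$
$h{\left(-6 \right)} \left(-31 + q{\left(- \frac{7}{-4} \right)}\right) = 1 \left(-31 + \left(3 - \frac{7}{-4}\right)\right) = 1 \left(-31 + \left(3 - - \frac{7}{4}\right)\right) = 1 \left(-31 + \left(3 + \frac{7}{4}\right)\right) = 1 \left(-31 + \frac{19}{4}\right) = 1 \left(- \frac{105}{4}\right) = - \frac{105}{4}$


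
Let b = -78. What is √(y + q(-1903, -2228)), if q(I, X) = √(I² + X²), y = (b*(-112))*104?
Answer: √(908544 + √8585393) ≈ 954.71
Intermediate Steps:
y = 908544 (y = -78*(-112)*104 = 8736*104 = 908544)
√(y + q(-1903, -2228)) = √(908544 + √((-1903)² + (-2228)²)) = √(908544 + √(3621409 + 4963984)) = √(908544 + √8585393)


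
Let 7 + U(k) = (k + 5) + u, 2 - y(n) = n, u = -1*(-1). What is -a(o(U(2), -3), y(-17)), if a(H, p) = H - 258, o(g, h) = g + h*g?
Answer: 260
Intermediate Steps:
u = 1
y(n) = 2 - n
U(k) = -1 + k (U(k) = -7 + ((k + 5) + 1) = -7 + ((5 + k) + 1) = -7 + (6 + k) = -1 + k)
o(g, h) = g + g*h
a(H, p) = -258 + H
-a(o(U(2), -3), y(-17)) = -(-258 + (-1 + 2)*(1 - 3)) = -(-258 + 1*(-2)) = -(-258 - 2) = -1*(-260) = 260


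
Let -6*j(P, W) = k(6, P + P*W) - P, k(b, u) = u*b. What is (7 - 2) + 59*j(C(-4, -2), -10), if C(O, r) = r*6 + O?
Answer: -25945/3 ≈ -8648.3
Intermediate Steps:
C(O, r) = O + 6*r (C(O, r) = 6*r + O = O + 6*r)
k(b, u) = b*u
j(P, W) = -5*P/6 - P*W (j(P, W) = -(6*(P + P*W) - P)/6 = -((6*P + 6*P*W) - P)/6 = -(5*P + 6*P*W)/6 = -5*P/6 - P*W)
(7 - 2) + 59*j(C(-4, -2), -10) = (7 - 2) + 59*((-4 + 6*(-2))*(-5/6 - 1*(-10))) = 5 + 59*((-4 - 12)*(-5/6 + 10)) = 5 + 59*(-16*55/6) = 5 + 59*(-440/3) = 5 - 25960/3 = -25945/3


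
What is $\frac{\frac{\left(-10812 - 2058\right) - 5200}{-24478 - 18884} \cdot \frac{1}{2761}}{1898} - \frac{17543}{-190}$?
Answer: $\frac{38330319939512}{415137706335} \approx 92.332$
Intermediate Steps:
$\frac{\frac{\left(-10812 - 2058\right) - 5200}{-24478 - 18884} \cdot \frac{1}{2761}}{1898} - \frac{17543}{-190} = \frac{\left(-10812 - 2058\right) - 5200}{-43362} \cdot \frac{1}{2761} \cdot \frac{1}{1898} - - \frac{17543}{190} = \left(-12870 - 5200\right) \left(- \frac{1}{43362}\right) \frac{1}{2761} \cdot \frac{1}{1898} + \frac{17543}{190} = \left(-18070\right) \left(- \frac{1}{43362}\right) \frac{1}{2761} \cdot \frac{1}{1898} + \frac{17543}{190} = \frac{9035}{21681} \cdot \frac{1}{2761} \cdot \frac{1}{1898} + \frac{17543}{190} = \frac{9035}{59861241} \cdot \frac{1}{1898} + \frac{17543}{190} = \frac{695}{8739741186} + \frac{17543}{190} = \frac{38330319939512}{415137706335}$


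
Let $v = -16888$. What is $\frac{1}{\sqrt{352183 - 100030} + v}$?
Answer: $- \frac{16888}{284952391} - \frac{9 \sqrt{3113}}{284952391} \approx -6.1028 \cdot 10^{-5}$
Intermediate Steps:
$\frac{1}{\sqrt{352183 - 100030} + v} = \frac{1}{\sqrt{352183 - 100030} - 16888} = \frac{1}{\sqrt{252153} - 16888} = \frac{1}{9 \sqrt{3113} - 16888} = \frac{1}{-16888 + 9 \sqrt{3113}}$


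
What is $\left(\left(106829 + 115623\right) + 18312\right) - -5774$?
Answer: $246538$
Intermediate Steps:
$\left(\left(106829 + 115623\right) + 18312\right) - -5774 = \left(222452 + 18312\right) + 5774 = 240764 + 5774 = 246538$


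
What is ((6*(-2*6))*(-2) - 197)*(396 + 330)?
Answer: -38478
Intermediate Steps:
((6*(-2*6))*(-2) - 197)*(396 + 330) = ((6*(-12))*(-2) - 197)*726 = (-72*(-2) - 197)*726 = (144 - 197)*726 = -53*726 = -38478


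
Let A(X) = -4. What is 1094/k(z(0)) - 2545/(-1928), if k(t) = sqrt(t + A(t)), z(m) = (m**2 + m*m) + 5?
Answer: 2111777/1928 ≈ 1095.3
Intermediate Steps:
z(m) = 5 + 2*m**2 (z(m) = (m**2 + m**2) + 5 = 2*m**2 + 5 = 5 + 2*m**2)
k(t) = sqrt(-4 + t) (k(t) = sqrt(t - 4) = sqrt(-4 + t))
1094/k(z(0)) - 2545/(-1928) = 1094/(sqrt(-4 + (5 + 2*0**2))) - 2545/(-1928) = 1094/(sqrt(-4 + (5 + 2*0))) - 2545*(-1/1928) = 1094/(sqrt(-4 + (5 + 0))) + 2545/1928 = 1094/(sqrt(-4 + 5)) + 2545/1928 = 1094/(sqrt(1)) + 2545/1928 = 1094/1 + 2545/1928 = 1094*1 + 2545/1928 = 1094 + 2545/1928 = 2111777/1928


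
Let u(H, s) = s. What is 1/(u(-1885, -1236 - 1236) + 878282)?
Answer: 1/875810 ≈ 1.1418e-6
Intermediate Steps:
1/(u(-1885, -1236 - 1236) + 878282) = 1/((-1236 - 1236) + 878282) = 1/(-2472 + 878282) = 1/875810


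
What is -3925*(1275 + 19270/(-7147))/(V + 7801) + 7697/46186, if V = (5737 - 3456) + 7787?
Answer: -235346373023697/842628884314 ≈ -279.30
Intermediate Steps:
V = 10068 (V = 2281 + 7787 = 10068)
-3925*(1275 + 19270/(-7147))/(V + 7801) + 7697/46186 = -3925*(1275 + 19270/(-7147))/(10068 + 7801) + 7697/46186 = -3925/(17869/(1275 + 19270*(-1/7147))) + 7697*(1/46186) = -3925/(17869/(1275 - 19270/7147)) + 7697/46186 = -3925/(17869/(9093155/7147)) + 7697/46186 = -3925/(17869*(7147/9093155)) + 7697/46186 = -3925/127709743/9093155 + 7697/46186 = -3925*9093155/127709743 + 7697/46186 = -35690633375/127709743 + 7697/46186 = -235346373023697/842628884314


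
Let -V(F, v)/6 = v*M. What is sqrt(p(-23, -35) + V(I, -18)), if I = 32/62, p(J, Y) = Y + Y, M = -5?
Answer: I*sqrt(610) ≈ 24.698*I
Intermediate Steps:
p(J, Y) = 2*Y
I = 16/31 (I = 32*(1/62) = 16/31 ≈ 0.51613)
V(F, v) = 30*v (V(F, v) = -6*v*(-5) = -(-30)*v = 30*v)
sqrt(p(-23, -35) + V(I, -18)) = sqrt(2*(-35) + 30*(-18)) = sqrt(-70 - 540) = sqrt(-610) = I*sqrt(610)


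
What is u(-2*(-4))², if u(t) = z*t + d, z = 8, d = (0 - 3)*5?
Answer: 2401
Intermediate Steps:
d = -15 (d = -3*5 = -15)
u(t) = -15 + 8*t (u(t) = 8*t - 15 = -15 + 8*t)
u(-2*(-4))² = (-15 + 8*(-2*(-4)))² = (-15 + 8*8)² = (-15 + 64)² = 49² = 2401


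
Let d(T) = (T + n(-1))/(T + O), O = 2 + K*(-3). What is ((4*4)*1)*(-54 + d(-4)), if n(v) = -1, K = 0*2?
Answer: -824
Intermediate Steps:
K = 0
O = 2 (O = 2 + 0*(-3) = 2 + 0 = 2)
d(T) = (-1 + T)/(2 + T) (d(T) = (T - 1)/(T + 2) = (-1 + T)/(2 + T))
((4*4)*1)*(-54 + d(-4)) = ((4*4)*1)*(-54 + (-1 - 4)/(2 - 4)) = (16*1)*(-54 - 5/(-2)) = 16*(-54 - ½*(-5)) = 16*(-54 + 5/2) = 16*(-103/2) = -824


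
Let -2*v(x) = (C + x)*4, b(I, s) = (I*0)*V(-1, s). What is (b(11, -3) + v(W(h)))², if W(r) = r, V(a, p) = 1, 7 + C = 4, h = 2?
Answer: 4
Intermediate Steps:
C = -3 (C = -7 + 4 = -3)
b(I, s) = 0 (b(I, s) = (I*0)*1 = 0*1 = 0)
v(x) = 6 - 2*x (v(x) = -(-3 + x)*4/2 = -(-12 + 4*x)/2 = 6 - 2*x)
(b(11, -3) + v(W(h)))² = (0 + (6 - 2*2))² = (0 + (6 - 4))² = (0 + 2)² = 2² = 4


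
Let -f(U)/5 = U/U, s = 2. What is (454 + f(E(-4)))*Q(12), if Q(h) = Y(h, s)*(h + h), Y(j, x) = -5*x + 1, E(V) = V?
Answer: -96984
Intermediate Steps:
Y(j, x) = 1 - 5*x
f(U) = -5 (f(U) = -5*U/U = -5*1 = -5)
Q(h) = -18*h (Q(h) = (1 - 5*2)*(h + h) = (1 - 10)*(2*h) = -18*h)
(454 + f(E(-4)))*Q(12) = (454 - 5)*(-18*12) = 449*(-216) = -96984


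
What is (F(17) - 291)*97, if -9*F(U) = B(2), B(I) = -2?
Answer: -253849/9 ≈ -28205.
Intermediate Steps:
F(U) = 2/9 (F(U) = -1/9*(-2) = 2/9)
(F(17) - 291)*97 = (2/9 - 291)*97 = -2617/9*97 = -253849/9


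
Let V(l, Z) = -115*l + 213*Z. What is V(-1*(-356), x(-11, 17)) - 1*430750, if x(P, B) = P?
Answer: -474033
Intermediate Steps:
V(-1*(-356), x(-11, 17)) - 1*430750 = (-(-115)*(-356) + 213*(-11)) - 1*430750 = (-115*356 - 2343) - 430750 = (-40940 - 2343) - 430750 = -43283 - 430750 = -474033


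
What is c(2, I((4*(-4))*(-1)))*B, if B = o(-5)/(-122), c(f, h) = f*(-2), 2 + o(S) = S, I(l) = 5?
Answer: -14/61 ≈ -0.22951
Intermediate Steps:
o(S) = -2 + S
c(f, h) = -2*f
B = 7/122 (B = (-2 - 5)/(-122) = -7*(-1/122) = 7/122 ≈ 0.057377)
c(2, I((4*(-4))*(-1)))*B = -2*2*(7/122) = -4*7/122 = -14/61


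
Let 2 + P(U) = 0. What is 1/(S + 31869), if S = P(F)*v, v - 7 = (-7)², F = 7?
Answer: 1/31757 ≈ 3.1489e-5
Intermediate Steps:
P(U) = -2 (P(U) = -2 + 0 = -2)
v = 56 (v = 7 + (-7)² = 7 + 49 = 56)
S = -112 (S = -2*56 = -112)
1/(S + 31869) = 1/(-112 + 31869) = 1/31757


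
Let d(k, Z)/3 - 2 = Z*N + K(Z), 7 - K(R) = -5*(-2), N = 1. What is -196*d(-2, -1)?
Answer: 1176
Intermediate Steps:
K(R) = -3 (K(R) = 7 - (-5)*(-2) = 7 - 1*10 = 7 - 10 = -3)
d(k, Z) = -3 + 3*Z (d(k, Z) = 6 + 3*(Z*1 - 3) = 6 + 3*(Z - 3) = 6 + 3*(-3 + Z) = 6 + (-9 + 3*Z) = -3 + 3*Z)
-196*d(-2, -1) = -196*(-3 + 3*(-1)) = -196*(-3 - 3) = -196*(-6) = 1176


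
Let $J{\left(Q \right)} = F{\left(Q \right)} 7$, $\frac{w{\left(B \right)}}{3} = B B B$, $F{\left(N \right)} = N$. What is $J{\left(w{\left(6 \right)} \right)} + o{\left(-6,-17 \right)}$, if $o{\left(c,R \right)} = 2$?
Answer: $4538$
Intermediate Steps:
$w{\left(B \right)} = 3 B^{3}$ ($w{\left(B \right)} = 3 B B B = 3 B^{2} B = 3 B^{3}$)
$J{\left(Q \right)} = 7 Q$ ($J{\left(Q \right)} = Q 7 = 7 Q$)
$J{\left(w{\left(6 \right)} \right)} + o{\left(-6,-17 \right)} = 7 \cdot 3 \cdot 6^{3} + 2 = 7 \cdot 3 \cdot 216 + 2 = 7 \cdot 648 + 2 = 4536 + 2 = 4538$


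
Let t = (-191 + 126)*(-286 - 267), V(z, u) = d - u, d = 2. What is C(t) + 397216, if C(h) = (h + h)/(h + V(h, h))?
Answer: 433161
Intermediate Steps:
V(z, u) = 2 - u
t = 35945 (t = -65*(-553) = 35945)
C(h) = h (C(h) = (h + h)/(h + (2 - h)) = (2*h)/2 = (2*h)*(1/2) = h)
C(t) + 397216 = 35945 + 397216 = 433161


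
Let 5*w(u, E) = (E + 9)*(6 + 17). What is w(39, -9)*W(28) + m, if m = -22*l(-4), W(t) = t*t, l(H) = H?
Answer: 88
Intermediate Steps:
W(t) = t**2
w(u, E) = 207/5 + 23*E/5 (w(u, E) = ((E + 9)*(6 + 17))/5 = ((9 + E)*23)/5 = (207 + 23*E)/5 = 207/5 + 23*E/5)
m = 88 (m = -22*(-4) = 88)
w(39, -9)*W(28) + m = (207/5 + (23/5)*(-9))*28**2 + 88 = (207/5 - 207/5)*784 + 88 = 0*784 + 88 = 0 + 88 = 88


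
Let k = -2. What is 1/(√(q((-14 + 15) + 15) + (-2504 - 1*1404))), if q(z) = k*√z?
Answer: -I*√979/1958 ≈ -0.01598*I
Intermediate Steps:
q(z) = -2*√z
1/(√(q((-14 + 15) + 15) + (-2504 - 1*1404))) = 1/(√(-2*√((-14 + 15) + 15) + (-2504 - 1*1404))) = 1/(√(-2*√(1 + 15) + (-2504 - 1404))) = 1/(√(-2*√16 - 3908)) = 1/(√(-2*4 - 3908)) = 1/(√(-8 - 3908)) = 1/(√(-3916)) = 1/(2*I*√979) = -I*√979/1958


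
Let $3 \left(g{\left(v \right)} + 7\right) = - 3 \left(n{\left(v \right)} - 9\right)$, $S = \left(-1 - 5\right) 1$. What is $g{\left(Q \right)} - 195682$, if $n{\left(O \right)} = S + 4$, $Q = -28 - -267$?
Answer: $-195678$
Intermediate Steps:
$S = -6$ ($S = \left(-6\right) 1 = -6$)
$Q = 239$ ($Q = -28 + 267 = 239$)
$n{\left(O \right)} = -2$ ($n{\left(O \right)} = -6 + 4 = -2$)
$g{\left(v \right)} = 4$ ($g{\left(v \right)} = -7 + \frac{\left(-3\right) \left(-2 - 9\right)}{3} = -7 + \frac{\left(-3\right) \left(-11\right)}{3} = -7 + \frac{1}{3} \cdot 33 = -7 + 11 = 4$)
$g{\left(Q \right)} - 195682 = 4 - 195682 = -195678$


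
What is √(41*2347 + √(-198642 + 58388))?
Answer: √(96227 + I*√140254) ≈ 310.21 + 0.6036*I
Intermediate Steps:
√(41*2347 + √(-198642 + 58388)) = √(96227 + √(-140254)) = √(96227 + I*√140254)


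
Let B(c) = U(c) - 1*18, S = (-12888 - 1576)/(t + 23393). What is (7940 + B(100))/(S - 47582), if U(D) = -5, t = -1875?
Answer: -85179003/511941970 ≈ -0.16638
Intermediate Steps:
S = -7232/10759 (S = (-12888 - 1576)/(-1875 + 23393) = -14464/21518 = -14464*1/21518 = -7232/10759 ≈ -0.67218)
B(c) = -23 (B(c) = -5 - 1*18 = -5 - 18 = -23)
(7940 + B(100))/(S - 47582) = (7940 - 23)/(-7232/10759 - 47582) = 7917/(-511941970/10759) = 7917*(-10759/511941970) = -85179003/511941970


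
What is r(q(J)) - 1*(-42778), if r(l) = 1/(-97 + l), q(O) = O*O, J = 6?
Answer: 2609457/61 ≈ 42778.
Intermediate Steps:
q(O) = O²
r(q(J)) - 1*(-42778) = 1/(-97 + 6²) - 1*(-42778) = 1/(-97 + 36) + 42778 = 1/(-61) + 42778 = -1/61 + 42778 = 2609457/61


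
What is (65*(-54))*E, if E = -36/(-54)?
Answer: -2340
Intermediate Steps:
E = 2/3 (E = -36*(-1/54) = 2/3 ≈ 0.66667)
(65*(-54))*E = (65*(-54))*(2/3) = -3510*2/3 = -2340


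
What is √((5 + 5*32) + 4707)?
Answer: 2*√1218 ≈ 69.800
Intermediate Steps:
√((5 + 5*32) + 4707) = √((5 + 160) + 4707) = √(165 + 4707) = √4872 = 2*√1218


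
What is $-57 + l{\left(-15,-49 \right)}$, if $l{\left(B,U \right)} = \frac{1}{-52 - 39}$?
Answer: $- \frac{5188}{91} \approx -57.011$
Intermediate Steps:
$l{\left(B,U \right)} = - \frac{1}{91}$ ($l{\left(B,U \right)} = \frac{1}{-91} = - \frac{1}{91}$)
$-57 + l{\left(-15,-49 \right)} = -57 - \frac{1}{91} = - \frac{5188}{91}$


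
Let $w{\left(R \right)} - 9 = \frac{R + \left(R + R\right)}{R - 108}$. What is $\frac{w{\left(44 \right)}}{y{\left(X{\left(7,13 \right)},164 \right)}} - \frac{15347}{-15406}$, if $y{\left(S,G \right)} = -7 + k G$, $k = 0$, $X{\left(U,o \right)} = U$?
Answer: $\frac{4399}{862736} \approx 0.0050989$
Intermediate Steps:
$y{\left(S,G \right)} = -7$ ($y{\left(S,G \right)} = -7 + 0 G = -7 + 0 = -7$)
$w{\left(R \right)} = 9 + \frac{3 R}{-108 + R}$ ($w{\left(R \right)} = 9 + \frac{R + \left(R + R\right)}{R - 108} = 9 + \frac{R + 2 R}{-108 + R} = 9 + \frac{3 R}{-108 + R}$)
$\frac{w{\left(44 \right)}}{y{\left(X{\left(7,13 \right)},164 \right)}} - \frac{15347}{-15406} = \frac{12 \frac{1}{-108 + 44} \left(-81 + 44\right)}{-7} - \frac{15347}{-15406} = 12 \frac{1}{-64} \left(-37\right) \left(- \frac{1}{7}\right) - - \frac{15347}{15406} = 12 \left(- \frac{1}{64}\right) \left(-37\right) \left(- \frac{1}{7}\right) + \frac{15347}{15406} = \frac{111}{16} \left(- \frac{1}{7}\right) + \frac{15347}{15406} = - \frac{111}{112} + \frac{15347}{15406} = \frac{4399}{862736}$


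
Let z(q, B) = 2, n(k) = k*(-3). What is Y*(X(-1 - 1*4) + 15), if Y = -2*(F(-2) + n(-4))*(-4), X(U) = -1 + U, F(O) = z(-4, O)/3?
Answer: 912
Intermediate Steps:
n(k) = -3*k
F(O) = ⅔ (F(O) = 2/3 = 2*(⅓) = ⅔)
Y = 304/3 (Y = -2*(⅔ - 3*(-4))*(-4) = -2*(⅔ + 12)*(-4) = -2*38/3*(-4) = -76/3*(-4) = 304/3 ≈ 101.33)
Y*(X(-1 - 1*4) + 15) = 304*((-1 + (-1 - 1*4)) + 15)/3 = 304*((-1 + (-1 - 4)) + 15)/3 = 304*((-1 - 5) + 15)/3 = 304*(-6 + 15)/3 = (304/3)*9 = 912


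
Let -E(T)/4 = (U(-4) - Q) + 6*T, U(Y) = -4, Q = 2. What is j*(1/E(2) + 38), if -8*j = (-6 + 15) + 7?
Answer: -911/12 ≈ -75.917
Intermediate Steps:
j = -2 (j = -((-6 + 15) + 7)/8 = -(9 + 7)/8 = -⅛*16 = -2)
E(T) = 24 - 24*T (E(T) = -4*((-4 - 1*2) + 6*T) = -4*((-4 - 2) + 6*T) = -4*(-6 + 6*T) = 24 - 24*T)
j*(1/E(2) + 38) = -2*(1/(24 - 24*2) + 38) = -2*(1/(24 - 48) + 38) = -2*(1/(-24) + 38) = -2*(-1/24 + 38) = -2*911/24 = -911/12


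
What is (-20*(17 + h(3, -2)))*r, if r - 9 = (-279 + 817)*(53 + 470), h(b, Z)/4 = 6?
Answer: -230734060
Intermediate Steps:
h(b, Z) = 24 (h(b, Z) = 4*6 = 24)
r = 281383 (r = 9 + (-279 + 817)*(53 + 470) = 9 + 538*523 = 9 + 281374 = 281383)
(-20*(17 + h(3, -2)))*r = -20*(17 + 24)*281383 = -20*41*281383 = -820*281383 = -230734060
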